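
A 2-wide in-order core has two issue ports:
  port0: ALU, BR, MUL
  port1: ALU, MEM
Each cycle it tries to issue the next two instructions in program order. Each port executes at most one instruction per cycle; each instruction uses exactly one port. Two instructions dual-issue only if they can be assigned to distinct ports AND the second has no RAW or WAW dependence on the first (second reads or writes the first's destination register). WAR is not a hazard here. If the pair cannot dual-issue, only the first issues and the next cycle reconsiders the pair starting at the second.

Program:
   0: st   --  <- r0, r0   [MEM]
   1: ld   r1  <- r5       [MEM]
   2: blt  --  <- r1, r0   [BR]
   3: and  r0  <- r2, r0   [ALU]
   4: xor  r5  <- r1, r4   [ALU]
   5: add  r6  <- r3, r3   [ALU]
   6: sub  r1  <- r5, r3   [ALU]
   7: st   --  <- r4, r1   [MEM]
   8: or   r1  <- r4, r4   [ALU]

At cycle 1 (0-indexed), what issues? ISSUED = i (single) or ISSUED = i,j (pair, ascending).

c0: i0 st.MEM  no-port MEM/MEM
c1: i1 ld.MEM  RAW r1
c2: i2+i3 blt.BR/and.ALU  dual
c3: i4+i5 xor.ALU/add.ALU  dual
c4: i6 sub.ALU  RAW r1
c5: i7+i8 st.MEM/or.ALU  dual

ISSUED = 1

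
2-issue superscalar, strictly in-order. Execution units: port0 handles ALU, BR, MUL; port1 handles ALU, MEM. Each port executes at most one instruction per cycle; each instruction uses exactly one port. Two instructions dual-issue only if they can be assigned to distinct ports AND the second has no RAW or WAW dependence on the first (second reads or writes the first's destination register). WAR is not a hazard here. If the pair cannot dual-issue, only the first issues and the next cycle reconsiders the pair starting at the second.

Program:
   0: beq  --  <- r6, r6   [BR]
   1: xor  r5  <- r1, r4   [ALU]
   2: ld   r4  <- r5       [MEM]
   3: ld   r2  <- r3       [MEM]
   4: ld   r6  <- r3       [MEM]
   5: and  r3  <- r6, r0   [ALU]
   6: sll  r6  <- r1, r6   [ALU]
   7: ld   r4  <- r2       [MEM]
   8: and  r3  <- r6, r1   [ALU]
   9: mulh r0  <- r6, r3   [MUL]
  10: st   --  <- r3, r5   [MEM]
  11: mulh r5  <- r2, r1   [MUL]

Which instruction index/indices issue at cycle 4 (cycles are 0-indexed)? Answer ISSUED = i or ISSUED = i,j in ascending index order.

ISSUED = 5,6

[0] i0+i1  beq/xor  -- 2-wide
[1] i2  ld  -- no-port MEM/MEM
[2] i3  ld  -- no-port MEM/MEM
[3] i4  ld  -- RAW r6
[4] i5+i6  and/sll  -- 2-wide
[5] i7+i8  ld/and  -- 2-wide
[6] i9+i10  mulh/st  -- 2-wide
[7] i11  mulh  -- tail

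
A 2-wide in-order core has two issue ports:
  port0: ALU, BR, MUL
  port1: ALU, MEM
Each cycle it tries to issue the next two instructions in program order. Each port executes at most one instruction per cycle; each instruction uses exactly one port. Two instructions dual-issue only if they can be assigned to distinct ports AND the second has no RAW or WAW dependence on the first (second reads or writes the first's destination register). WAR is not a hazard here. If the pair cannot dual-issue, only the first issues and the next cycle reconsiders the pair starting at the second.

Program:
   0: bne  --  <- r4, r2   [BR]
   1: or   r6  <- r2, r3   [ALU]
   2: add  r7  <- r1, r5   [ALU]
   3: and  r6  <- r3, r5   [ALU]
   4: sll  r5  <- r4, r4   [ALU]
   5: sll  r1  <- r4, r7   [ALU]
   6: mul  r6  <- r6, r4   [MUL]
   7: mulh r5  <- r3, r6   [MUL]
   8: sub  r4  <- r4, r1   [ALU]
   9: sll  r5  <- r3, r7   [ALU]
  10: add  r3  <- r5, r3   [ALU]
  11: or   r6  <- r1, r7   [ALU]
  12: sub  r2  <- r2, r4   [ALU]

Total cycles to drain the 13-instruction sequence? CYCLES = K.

#0 head=0: bne.BR+or.ALU i0/i1 dual
#1 head=2: add.ALU+and.ALU i2/i3 dual
#2 head=4: sll.ALU+sll.ALU i4/i5 dual
#3 head=6: mul.MUL i6 no-port MUL/MUL
#4 head=7: mulh.MUL+sub.ALU i7/i8 dual
#5 head=9: sll.ALU i9 RAW r5
#6 head=10: add.ALU+or.ALU i10/i11 dual
#7 head=12: sub.ALU i12 tail

CYCLES = 8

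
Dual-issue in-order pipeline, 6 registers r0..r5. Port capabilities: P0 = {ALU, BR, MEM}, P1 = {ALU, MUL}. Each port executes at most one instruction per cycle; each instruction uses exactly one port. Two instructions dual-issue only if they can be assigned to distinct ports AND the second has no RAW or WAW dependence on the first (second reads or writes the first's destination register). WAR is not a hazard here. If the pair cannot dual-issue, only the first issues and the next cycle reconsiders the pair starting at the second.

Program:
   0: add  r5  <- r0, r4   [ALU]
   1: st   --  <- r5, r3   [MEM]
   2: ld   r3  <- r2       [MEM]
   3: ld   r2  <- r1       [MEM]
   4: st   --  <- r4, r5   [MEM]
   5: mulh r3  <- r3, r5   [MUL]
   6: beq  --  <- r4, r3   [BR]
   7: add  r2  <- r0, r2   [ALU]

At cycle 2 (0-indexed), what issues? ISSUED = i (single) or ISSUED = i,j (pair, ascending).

c0: i0 add.ALU  RAW r5
c1: i1 st.MEM  no-port MEM/MEM
c2: i2 ld.MEM  no-port MEM/MEM
c3: i3 ld.MEM  no-port MEM/MEM
c4: i4,i5 st.MEM;mulh.MUL  pair
c5: i6,i7 beq.BR;add.ALU  pair

ISSUED = 2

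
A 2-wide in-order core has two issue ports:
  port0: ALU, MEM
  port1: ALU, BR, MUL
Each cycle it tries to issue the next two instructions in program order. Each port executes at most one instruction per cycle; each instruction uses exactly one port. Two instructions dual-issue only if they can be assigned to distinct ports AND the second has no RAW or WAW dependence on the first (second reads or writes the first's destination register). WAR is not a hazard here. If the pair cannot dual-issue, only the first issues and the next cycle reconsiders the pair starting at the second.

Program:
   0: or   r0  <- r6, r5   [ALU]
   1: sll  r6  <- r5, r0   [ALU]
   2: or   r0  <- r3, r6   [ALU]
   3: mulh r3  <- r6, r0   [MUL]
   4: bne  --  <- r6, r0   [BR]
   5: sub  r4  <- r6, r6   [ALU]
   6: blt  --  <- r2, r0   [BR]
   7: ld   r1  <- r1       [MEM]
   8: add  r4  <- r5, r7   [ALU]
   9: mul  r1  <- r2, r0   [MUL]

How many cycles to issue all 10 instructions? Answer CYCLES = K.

[0] i0  or  -- RAW r0
[1] i1  sll  -- RAW r6
[2] i2  or  -- RAW r0
[3] i3  mulh  -- no-port MUL/BR
[4] i4/i5  bne/sub  -- 2-wide
[5] i6/i7  blt/ld  -- 2-wide
[6] i8/i9  add/mul  -- 2-wide

CYCLES = 7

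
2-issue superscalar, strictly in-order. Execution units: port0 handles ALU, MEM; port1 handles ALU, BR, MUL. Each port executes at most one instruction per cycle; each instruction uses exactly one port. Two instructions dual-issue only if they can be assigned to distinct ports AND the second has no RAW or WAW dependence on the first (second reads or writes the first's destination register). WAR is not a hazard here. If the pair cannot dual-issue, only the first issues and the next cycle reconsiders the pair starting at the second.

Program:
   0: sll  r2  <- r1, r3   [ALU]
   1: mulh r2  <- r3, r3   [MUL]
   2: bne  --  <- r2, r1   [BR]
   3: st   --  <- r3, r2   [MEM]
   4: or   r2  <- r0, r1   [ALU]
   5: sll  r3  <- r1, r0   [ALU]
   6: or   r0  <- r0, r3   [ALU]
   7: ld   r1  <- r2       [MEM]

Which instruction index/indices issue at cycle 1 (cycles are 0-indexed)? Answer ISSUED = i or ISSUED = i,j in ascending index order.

ISSUED = 1

[0] i0  sll.ALU  -- WAW r2
[1] i1  mulh.MUL  -- no-port MUL/BR
[2] i2+i3  bne.BR st.MEM  -- 2-wide
[3] i4+i5  or.ALU sll.ALU  -- 2-wide
[4] i6+i7  or.ALU ld.MEM  -- 2-wide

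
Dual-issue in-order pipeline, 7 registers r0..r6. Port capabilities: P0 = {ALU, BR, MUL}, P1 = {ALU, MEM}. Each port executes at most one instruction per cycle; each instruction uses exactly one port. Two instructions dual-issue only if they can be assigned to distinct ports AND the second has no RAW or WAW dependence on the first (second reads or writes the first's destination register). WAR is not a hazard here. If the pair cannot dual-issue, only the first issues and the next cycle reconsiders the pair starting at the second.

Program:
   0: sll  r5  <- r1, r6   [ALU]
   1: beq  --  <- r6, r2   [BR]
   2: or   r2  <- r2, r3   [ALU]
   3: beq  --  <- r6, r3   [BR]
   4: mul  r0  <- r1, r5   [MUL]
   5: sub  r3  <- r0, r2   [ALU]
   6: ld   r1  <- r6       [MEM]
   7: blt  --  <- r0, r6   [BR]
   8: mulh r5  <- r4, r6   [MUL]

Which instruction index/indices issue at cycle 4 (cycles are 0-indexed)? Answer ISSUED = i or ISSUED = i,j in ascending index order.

ISSUED = 7

  cy0 -> i0+i1 (sll.ALU/beq.BR) pair
  cy1 -> i2+i3 (or.ALU/beq.BR) pair
  cy2 -> i4 (mul.MUL) RAW r0
  cy3 -> i5+i6 (sub.ALU/ld.MEM) pair
  cy4 -> i7 (blt.BR) no-port BR/MUL
  cy5 -> i8 (mulh.MUL) tail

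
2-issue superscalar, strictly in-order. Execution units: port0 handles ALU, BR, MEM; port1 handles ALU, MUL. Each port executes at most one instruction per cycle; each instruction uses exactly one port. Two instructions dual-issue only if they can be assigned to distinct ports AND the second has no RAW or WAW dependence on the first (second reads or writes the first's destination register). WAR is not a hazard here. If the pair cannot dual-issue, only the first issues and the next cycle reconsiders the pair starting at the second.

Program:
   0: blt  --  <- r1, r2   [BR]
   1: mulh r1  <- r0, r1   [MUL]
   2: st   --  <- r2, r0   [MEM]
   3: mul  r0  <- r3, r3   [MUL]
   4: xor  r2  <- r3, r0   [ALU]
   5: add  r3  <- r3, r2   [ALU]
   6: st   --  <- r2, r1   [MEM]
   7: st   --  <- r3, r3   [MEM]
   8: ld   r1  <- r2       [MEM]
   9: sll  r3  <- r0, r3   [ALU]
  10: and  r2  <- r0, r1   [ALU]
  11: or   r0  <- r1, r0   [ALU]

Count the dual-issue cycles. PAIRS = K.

PAIRS = 5

#0 head=0: blt.BR;mulh.MUL i0/i1 2-wide
#1 head=2: st.MEM;mul.MUL i2/i3 2-wide
#2 head=4: xor.ALU i4 RAW r2
#3 head=5: add.ALU;st.MEM i5/i6 2-wide
#4 head=7: st.MEM i7 no-port MEM/MEM
#5 head=8: ld.MEM;sll.ALU i8/i9 2-wide
#6 head=10: and.ALU;or.ALU i10/i11 2-wide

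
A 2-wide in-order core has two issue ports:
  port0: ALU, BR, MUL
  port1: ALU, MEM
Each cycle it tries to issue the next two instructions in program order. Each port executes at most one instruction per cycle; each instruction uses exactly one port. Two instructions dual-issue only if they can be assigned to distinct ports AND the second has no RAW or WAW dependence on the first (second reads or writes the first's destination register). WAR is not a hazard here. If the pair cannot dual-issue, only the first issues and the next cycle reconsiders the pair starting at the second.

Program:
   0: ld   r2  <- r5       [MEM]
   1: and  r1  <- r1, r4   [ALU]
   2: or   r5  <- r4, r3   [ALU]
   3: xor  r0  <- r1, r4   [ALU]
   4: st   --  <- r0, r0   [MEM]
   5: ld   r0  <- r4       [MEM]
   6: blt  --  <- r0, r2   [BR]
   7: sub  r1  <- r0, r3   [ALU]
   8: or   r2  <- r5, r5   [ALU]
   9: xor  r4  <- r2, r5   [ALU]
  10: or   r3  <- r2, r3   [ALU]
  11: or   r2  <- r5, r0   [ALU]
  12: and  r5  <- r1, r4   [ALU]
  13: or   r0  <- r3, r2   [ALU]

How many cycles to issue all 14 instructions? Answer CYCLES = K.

CYCLES = 9

0. ld+and @i0+i1  | pair
1. or+xor @i2+i3  | pair
2. st @i4  | no-port MEM/MEM
3. ld @i5  | RAW r0
4. blt+sub @i6+i7  | pair
5. or @i8  | RAW r2
6. xor+or @i9+i10  | pair
7. or+and @i11+i12  | pair
8. or @i13  | tail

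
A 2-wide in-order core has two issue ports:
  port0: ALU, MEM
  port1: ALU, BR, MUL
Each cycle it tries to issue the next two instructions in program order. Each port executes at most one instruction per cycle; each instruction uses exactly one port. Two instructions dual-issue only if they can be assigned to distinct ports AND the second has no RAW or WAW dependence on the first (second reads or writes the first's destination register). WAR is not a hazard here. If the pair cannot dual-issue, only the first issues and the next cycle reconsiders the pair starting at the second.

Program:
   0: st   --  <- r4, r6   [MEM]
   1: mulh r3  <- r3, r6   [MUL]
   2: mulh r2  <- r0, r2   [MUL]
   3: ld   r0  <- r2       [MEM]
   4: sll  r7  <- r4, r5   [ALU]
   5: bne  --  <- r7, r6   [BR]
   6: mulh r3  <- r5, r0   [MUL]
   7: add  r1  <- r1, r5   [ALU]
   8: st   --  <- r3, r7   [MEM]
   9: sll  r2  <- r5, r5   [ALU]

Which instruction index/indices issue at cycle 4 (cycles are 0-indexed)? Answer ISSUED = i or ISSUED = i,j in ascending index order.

t=0 i0&i1:st.MEM;mulh.MUL ; 2-wide
t=1 i2:mulh.MUL ; RAW r2
t=2 i3&i4:ld.MEM;sll.ALU ; 2-wide
t=3 i5:bne.BR ; no-port BR/MUL
t=4 i6&i7:mulh.MUL;add.ALU ; 2-wide
t=5 i8&i9:st.MEM;sll.ALU ; 2-wide

ISSUED = 6,7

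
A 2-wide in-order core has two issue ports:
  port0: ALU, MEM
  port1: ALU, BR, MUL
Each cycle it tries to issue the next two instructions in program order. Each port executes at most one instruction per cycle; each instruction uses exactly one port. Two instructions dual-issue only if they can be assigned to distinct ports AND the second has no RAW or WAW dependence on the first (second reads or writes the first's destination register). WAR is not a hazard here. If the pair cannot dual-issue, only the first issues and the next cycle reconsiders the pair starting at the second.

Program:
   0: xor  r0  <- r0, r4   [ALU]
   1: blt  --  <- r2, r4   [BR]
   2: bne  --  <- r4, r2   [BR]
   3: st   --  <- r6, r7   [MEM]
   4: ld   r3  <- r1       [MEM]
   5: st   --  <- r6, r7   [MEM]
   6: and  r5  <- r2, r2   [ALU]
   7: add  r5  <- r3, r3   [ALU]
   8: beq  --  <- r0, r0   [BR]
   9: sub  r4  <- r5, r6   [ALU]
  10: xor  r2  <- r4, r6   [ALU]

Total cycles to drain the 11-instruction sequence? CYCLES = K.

#0 head=0: xor.ALU/blt.BR i0&i1 2-wide
#1 head=2: bne.BR/st.MEM i2&i3 2-wide
#2 head=4: ld.MEM i4 no-port MEM/MEM
#3 head=5: st.MEM/and.ALU i5&i6 2-wide
#4 head=7: add.ALU/beq.BR i7&i8 2-wide
#5 head=9: sub.ALU i9 RAW r4
#6 head=10: xor.ALU i10 tail

CYCLES = 7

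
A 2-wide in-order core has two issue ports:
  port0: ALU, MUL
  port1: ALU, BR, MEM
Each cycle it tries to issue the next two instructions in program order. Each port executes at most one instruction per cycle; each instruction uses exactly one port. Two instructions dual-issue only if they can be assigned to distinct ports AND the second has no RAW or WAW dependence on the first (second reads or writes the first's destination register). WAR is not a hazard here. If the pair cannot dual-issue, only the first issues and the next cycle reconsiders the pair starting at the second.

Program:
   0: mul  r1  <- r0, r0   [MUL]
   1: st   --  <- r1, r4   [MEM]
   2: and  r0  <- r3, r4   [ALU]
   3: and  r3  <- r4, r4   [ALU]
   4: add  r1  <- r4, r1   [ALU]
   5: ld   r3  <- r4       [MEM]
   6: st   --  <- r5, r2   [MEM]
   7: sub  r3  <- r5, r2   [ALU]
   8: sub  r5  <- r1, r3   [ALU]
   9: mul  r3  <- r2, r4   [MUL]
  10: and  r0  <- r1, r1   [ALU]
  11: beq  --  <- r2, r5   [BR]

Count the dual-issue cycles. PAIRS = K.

[0] i0  mul  -- RAW r1
[1] i1&i2  st;and  -- 2-wide
[2] i3&i4  and;add  -- 2-wide
[3] i5  ld  -- no-port MEM/MEM
[4] i6&i7  st;sub  -- 2-wide
[5] i8&i9  sub;mul  -- 2-wide
[6] i10&i11  and;beq  -- 2-wide

PAIRS = 5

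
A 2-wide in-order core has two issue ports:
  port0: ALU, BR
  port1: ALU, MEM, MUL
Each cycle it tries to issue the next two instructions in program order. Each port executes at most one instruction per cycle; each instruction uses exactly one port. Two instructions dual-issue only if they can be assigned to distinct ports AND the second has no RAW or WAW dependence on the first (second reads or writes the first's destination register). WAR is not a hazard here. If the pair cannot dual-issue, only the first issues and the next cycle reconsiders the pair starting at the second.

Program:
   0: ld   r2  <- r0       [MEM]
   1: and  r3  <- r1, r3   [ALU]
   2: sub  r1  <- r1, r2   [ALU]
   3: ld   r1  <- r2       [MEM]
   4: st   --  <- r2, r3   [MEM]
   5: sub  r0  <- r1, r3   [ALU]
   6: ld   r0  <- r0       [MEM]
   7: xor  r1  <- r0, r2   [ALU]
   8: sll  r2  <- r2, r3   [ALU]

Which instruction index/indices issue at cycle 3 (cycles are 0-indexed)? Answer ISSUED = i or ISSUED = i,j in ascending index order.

ISSUED = 4,5

  cy0 -> i0&i1 (ld and) dual
  cy1 -> i2 (sub) WAW r1
  cy2 -> i3 (ld) no-port MEM/MEM
  cy3 -> i4&i5 (st sub) dual
  cy4 -> i6 (ld) RAW r0
  cy5 -> i7&i8 (xor sll) dual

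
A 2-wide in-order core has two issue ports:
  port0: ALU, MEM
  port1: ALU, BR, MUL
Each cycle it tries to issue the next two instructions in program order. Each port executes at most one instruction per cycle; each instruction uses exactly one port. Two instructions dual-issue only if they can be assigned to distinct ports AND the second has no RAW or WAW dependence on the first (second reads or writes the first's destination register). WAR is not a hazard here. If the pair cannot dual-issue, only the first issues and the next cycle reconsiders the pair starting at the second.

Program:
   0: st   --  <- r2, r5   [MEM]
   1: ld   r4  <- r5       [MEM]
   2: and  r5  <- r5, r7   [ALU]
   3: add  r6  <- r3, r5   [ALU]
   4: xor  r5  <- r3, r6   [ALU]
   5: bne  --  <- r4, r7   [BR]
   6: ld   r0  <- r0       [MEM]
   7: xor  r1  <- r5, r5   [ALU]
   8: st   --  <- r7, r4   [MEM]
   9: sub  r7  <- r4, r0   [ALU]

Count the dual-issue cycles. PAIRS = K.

PAIRS = 4

0. st.MEM @i0  | no-port MEM/MEM
1. ld.MEM and.ALU @i1+i2  | pair
2. add.ALU @i3  | RAW r6
3. xor.ALU bne.BR @i4+i5  | pair
4. ld.MEM xor.ALU @i6+i7  | pair
5. st.MEM sub.ALU @i8+i9  | pair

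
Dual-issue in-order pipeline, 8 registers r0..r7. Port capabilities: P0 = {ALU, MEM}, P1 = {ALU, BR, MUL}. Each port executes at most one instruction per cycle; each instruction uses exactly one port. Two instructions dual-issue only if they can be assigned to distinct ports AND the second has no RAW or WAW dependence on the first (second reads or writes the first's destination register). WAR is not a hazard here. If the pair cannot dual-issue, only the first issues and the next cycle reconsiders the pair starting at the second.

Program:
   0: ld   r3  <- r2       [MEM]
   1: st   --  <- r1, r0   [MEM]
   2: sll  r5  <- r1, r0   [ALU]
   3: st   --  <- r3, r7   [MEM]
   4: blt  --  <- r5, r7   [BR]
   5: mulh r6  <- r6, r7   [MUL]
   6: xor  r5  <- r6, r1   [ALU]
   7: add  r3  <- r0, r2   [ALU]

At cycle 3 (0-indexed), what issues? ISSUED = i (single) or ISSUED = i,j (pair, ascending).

ISSUED = 5

0. ld.MEM @i0  | no-port MEM/MEM
1. st.MEM/sll.ALU @i1/i2  | 2-wide
2. st.MEM/blt.BR @i3/i4  | 2-wide
3. mulh.MUL @i5  | RAW r6
4. xor.ALU/add.ALU @i6/i7  | 2-wide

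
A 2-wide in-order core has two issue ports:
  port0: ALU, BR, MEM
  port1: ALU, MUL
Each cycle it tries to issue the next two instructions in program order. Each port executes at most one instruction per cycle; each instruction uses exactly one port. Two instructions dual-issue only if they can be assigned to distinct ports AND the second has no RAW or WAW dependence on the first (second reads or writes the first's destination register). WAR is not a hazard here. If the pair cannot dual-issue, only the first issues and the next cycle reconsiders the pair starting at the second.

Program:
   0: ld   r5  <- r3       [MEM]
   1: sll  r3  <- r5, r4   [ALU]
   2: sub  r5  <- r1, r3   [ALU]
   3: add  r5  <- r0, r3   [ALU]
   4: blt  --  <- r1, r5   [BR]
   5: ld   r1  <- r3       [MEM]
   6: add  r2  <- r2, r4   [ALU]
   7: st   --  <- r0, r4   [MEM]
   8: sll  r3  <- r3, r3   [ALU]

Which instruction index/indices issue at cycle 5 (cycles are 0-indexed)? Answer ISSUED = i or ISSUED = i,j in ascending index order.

ISSUED = 5,6

c0: i0 ld  RAW r5
c1: i1 sll  RAW r3
c2: i2 sub  WAW r5
c3: i3 add  RAW r5
c4: i4 blt  no-port BR/MEM
c5: i5&i6 ld add  pair
c6: i7&i8 st sll  pair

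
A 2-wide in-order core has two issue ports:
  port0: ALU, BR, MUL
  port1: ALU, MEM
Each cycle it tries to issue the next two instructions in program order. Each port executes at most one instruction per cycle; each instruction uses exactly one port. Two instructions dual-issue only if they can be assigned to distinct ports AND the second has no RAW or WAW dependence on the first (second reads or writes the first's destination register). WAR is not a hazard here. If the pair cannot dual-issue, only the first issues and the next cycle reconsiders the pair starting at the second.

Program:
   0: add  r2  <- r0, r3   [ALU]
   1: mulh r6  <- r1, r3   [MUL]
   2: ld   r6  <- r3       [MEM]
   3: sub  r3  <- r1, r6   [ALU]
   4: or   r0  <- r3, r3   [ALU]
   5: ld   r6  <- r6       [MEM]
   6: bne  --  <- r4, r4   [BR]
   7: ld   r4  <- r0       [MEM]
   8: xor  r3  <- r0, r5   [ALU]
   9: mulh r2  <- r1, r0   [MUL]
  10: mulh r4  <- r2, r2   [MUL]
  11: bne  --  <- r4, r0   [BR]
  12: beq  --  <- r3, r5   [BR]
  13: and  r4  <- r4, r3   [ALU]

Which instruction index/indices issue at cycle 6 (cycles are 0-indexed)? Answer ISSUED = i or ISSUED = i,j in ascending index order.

t=0 i0+i1:add.ALU mulh.MUL ; dual
t=1 i2:ld.MEM ; RAW r6
t=2 i3:sub.ALU ; RAW r3
t=3 i4+i5:or.ALU ld.MEM ; dual
t=4 i6+i7:bne.BR ld.MEM ; dual
t=5 i8+i9:xor.ALU mulh.MUL ; dual
t=6 i10:mulh.MUL ; no-port MUL/BR
t=7 i11:bne.BR ; no-port BR/BR
t=8 i12+i13:beq.BR and.ALU ; dual

ISSUED = 10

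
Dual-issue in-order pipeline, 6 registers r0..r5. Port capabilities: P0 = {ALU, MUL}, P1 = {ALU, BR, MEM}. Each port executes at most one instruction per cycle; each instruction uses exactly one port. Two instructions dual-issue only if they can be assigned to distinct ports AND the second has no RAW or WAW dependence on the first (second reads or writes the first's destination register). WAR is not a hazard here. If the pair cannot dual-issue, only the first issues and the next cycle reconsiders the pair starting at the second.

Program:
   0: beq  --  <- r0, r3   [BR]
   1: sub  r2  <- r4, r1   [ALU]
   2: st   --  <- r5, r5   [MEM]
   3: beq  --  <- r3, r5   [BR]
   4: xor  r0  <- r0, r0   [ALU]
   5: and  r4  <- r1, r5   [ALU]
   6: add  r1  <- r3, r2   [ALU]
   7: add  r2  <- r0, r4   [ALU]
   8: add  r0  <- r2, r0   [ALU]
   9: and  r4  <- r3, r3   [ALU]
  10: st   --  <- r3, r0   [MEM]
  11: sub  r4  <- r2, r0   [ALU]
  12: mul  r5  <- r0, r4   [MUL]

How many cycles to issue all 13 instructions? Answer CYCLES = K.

0. beq.BR sub.ALU @i0&i1  | pair
1. st.MEM @i2  | no-port MEM/BR
2. beq.BR xor.ALU @i3&i4  | pair
3. and.ALU add.ALU @i5&i6  | pair
4. add.ALU @i7  | RAW r2
5. add.ALU and.ALU @i8&i9  | pair
6. st.MEM sub.ALU @i10&i11  | pair
7. mul.MUL @i12  | tail

CYCLES = 8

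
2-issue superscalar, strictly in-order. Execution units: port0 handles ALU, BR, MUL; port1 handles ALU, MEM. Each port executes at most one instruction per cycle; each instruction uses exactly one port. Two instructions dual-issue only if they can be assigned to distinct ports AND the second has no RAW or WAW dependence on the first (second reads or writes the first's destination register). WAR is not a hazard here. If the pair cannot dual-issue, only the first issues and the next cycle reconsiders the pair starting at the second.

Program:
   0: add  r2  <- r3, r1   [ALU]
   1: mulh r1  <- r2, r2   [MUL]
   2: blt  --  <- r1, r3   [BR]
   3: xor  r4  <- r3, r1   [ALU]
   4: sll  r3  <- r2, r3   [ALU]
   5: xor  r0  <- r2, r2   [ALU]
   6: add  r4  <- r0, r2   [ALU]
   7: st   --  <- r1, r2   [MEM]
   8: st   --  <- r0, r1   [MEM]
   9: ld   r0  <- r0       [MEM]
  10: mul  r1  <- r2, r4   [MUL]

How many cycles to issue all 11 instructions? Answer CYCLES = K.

CYCLES = 7

#0 head=0: add i0 RAW r2
#1 head=1: mulh i1 no-port MUL/BR
#2 head=2: blt xor i2/i3 dual
#3 head=4: sll xor i4/i5 dual
#4 head=6: add st i6/i7 dual
#5 head=8: st i8 no-port MEM/MEM
#6 head=9: ld mul i9/i10 dual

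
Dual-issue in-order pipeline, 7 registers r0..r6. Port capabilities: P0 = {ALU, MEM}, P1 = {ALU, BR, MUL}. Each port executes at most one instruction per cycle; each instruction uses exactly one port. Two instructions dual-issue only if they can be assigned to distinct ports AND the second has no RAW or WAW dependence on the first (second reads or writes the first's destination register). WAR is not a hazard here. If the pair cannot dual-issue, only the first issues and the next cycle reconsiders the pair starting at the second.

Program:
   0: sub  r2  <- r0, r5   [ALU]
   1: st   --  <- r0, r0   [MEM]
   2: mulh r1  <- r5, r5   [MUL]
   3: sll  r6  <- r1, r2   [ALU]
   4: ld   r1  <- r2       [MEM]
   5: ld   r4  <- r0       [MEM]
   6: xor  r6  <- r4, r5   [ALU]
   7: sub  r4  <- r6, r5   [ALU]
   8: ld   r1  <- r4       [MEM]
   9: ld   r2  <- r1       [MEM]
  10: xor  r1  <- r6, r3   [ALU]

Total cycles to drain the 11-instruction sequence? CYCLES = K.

0. sub.ALU;st.MEM @i0/i1  | dual
1. mulh.MUL @i2  | RAW r1
2. sll.ALU;ld.MEM @i3/i4  | dual
3. ld.MEM @i5  | RAW r4
4. xor.ALU @i6  | RAW r6
5. sub.ALU @i7  | RAW r4
6. ld.MEM @i8  | no-port MEM/MEM
7. ld.MEM;xor.ALU @i9/i10  | dual

CYCLES = 8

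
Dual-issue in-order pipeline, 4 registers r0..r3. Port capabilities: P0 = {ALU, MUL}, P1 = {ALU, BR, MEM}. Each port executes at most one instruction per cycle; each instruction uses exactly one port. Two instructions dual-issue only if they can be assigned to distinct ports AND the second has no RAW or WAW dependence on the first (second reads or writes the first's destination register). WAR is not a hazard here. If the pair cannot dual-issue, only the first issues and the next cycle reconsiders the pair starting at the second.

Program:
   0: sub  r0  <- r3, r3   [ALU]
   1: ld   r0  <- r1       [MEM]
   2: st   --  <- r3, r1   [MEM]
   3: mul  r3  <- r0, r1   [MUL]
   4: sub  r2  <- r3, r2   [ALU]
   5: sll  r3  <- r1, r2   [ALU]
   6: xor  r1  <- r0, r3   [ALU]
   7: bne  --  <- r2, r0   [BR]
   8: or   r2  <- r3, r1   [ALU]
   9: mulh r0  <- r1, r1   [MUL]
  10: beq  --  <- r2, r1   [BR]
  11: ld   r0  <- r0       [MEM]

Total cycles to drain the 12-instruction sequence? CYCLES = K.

[0] i0  sub.ALU  -- WAW r0
[1] i1  ld.MEM  -- no-port MEM/MEM
[2] i2,i3  st.MEM+mul.MUL  -- dual
[3] i4  sub.ALU  -- RAW r2
[4] i5  sll.ALU  -- RAW r3
[5] i6,i7  xor.ALU+bne.BR  -- dual
[6] i8,i9  or.ALU+mulh.MUL  -- dual
[7] i10  beq.BR  -- no-port BR/MEM
[8] i11  ld.MEM  -- tail

CYCLES = 9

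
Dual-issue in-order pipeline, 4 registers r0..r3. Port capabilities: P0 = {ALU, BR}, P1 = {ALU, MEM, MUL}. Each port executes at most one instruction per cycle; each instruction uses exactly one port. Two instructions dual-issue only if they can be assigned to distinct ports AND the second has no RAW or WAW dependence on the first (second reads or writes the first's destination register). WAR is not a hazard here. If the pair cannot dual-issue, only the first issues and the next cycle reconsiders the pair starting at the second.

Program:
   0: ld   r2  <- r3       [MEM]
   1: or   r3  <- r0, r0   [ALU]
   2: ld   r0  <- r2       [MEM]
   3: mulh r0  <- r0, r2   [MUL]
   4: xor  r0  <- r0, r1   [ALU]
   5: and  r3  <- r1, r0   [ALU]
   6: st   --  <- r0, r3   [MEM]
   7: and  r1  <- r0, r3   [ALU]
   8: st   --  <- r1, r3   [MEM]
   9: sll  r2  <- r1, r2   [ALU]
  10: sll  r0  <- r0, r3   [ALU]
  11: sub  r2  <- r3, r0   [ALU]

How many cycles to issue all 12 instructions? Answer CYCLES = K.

  cy0 -> i0&i1 (ld.MEM;or.ALU) pair
  cy1 -> i2 (ld.MEM) no-port MEM/MUL
  cy2 -> i3 (mulh.MUL) RAW+WAW r0
  cy3 -> i4 (xor.ALU) RAW r0
  cy4 -> i5 (and.ALU) RAW r3
  cy5 -> i6&i7 (st.MEM;and.ALU) pair
  cy6 -> i8&i9 (st.MEM;sll.ALU) pair
  cy7 -> i10 (sll.ALU) RAW r0
  cy8 -> i11 (sub.ALU) tail

CYCLES = 9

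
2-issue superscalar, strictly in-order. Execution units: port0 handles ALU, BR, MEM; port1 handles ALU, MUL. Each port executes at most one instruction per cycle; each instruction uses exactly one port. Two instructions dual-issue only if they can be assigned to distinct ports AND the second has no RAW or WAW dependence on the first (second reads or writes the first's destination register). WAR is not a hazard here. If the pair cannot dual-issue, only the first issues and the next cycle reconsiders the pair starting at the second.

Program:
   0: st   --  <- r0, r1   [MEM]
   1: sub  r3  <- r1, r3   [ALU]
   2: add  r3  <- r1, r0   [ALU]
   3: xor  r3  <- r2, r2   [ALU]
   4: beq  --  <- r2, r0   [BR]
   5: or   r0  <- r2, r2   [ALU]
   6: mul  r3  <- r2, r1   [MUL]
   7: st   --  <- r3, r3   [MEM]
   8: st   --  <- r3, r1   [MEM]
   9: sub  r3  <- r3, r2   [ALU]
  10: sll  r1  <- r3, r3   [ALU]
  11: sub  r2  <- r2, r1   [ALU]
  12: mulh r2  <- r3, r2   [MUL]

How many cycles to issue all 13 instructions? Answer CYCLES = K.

  cy0 -> i0,i1 (st;sub) pair
  cy1 -> i2 (add) WAW r3
  cy2 -> i3,i4 (xor;beq) pair
  cy3 -> i5,i6 (or;mul) pair
  cy4 -> i7 (st) no-port MEM/MEM
  cy5 -> i8,i9 (st;sub) pair
  cy6 -> i10 (sll) RAW r1
  cy7 -> i11 (sub) RAW+WAW r2
  cy8 -> i12 (mulh) tail

CYCLES = 9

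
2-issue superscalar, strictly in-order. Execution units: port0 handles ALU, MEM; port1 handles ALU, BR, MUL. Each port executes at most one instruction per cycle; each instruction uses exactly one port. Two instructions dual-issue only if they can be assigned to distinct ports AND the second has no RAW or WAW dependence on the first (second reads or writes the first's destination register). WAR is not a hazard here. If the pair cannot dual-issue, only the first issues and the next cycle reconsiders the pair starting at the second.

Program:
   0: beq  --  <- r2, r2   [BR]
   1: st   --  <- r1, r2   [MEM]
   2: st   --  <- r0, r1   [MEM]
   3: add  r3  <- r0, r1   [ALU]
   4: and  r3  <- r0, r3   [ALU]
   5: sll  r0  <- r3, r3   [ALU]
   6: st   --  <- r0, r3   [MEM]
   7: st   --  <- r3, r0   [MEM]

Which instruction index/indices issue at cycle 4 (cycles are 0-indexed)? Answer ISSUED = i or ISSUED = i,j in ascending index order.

ISSUED = 6

  cy0 -> i0+i1 (beq.BR;st.MEM) 2-wide
  cy1 -> i2+i3 (st.MEM;add.ALU) 2-wide
  cy2 -> i4 (and.ALU) RAW r3
  cy3 -> i5 (sll.ALU) RAW r0
  cy4 -> i6 (st.MEM) no-port MEM/MEM
  cy5 -> i7 (st.MEM) tail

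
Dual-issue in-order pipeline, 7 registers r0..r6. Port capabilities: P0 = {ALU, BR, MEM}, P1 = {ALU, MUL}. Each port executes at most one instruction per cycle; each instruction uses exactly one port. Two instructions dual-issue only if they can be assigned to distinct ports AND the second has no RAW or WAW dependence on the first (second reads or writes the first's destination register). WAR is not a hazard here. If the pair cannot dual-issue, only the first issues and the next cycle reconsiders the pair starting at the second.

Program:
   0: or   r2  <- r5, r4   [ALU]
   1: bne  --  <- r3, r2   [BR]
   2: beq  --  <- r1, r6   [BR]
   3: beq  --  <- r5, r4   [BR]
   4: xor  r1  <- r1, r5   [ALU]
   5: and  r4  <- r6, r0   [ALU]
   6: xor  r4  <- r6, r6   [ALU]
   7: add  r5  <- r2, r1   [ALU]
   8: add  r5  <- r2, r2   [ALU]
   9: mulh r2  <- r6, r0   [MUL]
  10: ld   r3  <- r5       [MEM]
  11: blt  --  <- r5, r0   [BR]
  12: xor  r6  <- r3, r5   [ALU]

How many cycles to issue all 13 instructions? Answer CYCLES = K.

[0] i0  or.ALU  -- RAW r2
[1] i1  bne.BR  -- no-port BR/BR
[2] i2  beq.BR  -- no-port BR/BR
[3] i3/i4  beq.BR+xor.ALU  -- 2-wide
[4] i5  and.ALU  -- WAW r4
[5] i6/i7  xor.ALU+add.ALU  -- 2-wide
[6] i8/i9  add.ALU+mulh.MUL  -- 2-wide
[7] i10  ld.MEM  -- no-port MEM/BR
[8] i11/i12  blt.BR+xor.ALU  -- 2-wide

CYCLES = 9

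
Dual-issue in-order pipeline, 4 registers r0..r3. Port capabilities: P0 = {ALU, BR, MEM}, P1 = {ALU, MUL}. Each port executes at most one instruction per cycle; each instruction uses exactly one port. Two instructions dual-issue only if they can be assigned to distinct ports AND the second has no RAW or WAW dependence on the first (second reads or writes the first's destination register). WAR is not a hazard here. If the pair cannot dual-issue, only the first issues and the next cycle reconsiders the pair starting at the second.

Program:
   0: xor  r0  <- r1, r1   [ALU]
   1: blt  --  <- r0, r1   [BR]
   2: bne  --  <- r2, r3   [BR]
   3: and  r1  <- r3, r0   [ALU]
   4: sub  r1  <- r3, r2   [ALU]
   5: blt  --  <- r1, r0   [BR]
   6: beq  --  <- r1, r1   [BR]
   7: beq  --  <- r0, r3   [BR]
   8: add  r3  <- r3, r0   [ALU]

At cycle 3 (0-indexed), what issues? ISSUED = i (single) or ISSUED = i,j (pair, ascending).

0. xor.ALU @i0  | RAW r0
1. blt.BR @i1  | no-port BR/BR
2. bne.BR and.ALU @i2+i3  | 2-wide
3. sub.ALU @i4  | RAW r1
4. blt.BR @i5  | no-port BR/BR
5. beq.BR @i6  | no-port BR/BR
6. beq.BR add.ALU @i7+i8  | 2-wide

ISSUED = 4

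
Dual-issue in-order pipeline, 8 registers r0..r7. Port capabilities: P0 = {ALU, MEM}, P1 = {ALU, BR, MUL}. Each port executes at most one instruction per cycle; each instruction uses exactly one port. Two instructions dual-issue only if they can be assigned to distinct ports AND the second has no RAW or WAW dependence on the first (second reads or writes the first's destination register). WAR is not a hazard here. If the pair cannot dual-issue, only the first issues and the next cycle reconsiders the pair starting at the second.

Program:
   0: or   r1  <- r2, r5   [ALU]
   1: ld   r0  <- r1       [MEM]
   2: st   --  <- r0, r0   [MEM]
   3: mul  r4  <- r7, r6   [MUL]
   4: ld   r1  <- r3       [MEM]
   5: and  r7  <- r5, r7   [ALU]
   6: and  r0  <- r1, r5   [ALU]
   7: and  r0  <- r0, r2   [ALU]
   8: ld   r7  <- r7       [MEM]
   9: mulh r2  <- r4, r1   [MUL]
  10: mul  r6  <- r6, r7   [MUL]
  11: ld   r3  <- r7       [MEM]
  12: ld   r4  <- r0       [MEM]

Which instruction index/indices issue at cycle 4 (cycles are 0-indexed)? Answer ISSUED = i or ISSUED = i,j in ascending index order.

ISSUED = 6

[0] i0  or  -- RAW r1
[1] i1  ld  -- no-port MEM/MEM
[2] i2,i3  st+mul  -- 2-wide
[3] i4,i5  ld+and  -- 2-wide
[4] i6  and  -- RAW+WAW r0
[5] i7,i8  and+ld  -- 2-wide
[6] i9  mulh  -- no-port MUL/MUL
[7] i10,i11  mul+ld  -- 2-wide
[8] i12  ld  -- tail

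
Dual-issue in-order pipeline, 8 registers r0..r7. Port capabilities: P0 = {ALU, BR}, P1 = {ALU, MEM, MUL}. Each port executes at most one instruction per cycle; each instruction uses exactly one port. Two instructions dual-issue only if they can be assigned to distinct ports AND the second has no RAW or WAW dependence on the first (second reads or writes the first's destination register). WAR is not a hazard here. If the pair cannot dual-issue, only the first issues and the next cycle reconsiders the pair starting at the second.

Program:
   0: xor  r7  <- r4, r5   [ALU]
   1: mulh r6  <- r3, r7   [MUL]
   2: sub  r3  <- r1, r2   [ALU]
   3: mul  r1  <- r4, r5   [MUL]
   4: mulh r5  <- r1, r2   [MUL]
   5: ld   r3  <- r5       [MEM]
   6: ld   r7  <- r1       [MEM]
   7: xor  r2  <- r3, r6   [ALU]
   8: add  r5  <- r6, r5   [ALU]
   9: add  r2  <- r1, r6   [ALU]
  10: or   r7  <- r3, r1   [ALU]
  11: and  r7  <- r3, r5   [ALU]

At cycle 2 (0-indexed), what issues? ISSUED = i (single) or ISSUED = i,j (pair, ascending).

c0: i0 xor.ALU  RAW r7
c1: i1,i2 mulh.MUL;sub.ALU  pair
c2: i3 mul.MUL  no-port MUL/MUL
c3: i4 mulh.MUL  no-port MUL/MEM
c4: i5 ld.MEM  no-port MEM/MEM
c5: i6,i7 ld.MEM;xor.ALU  pair
c6: i8,i9 add.ALU;add.ALU  pair
c7: i10 or.ALU  WAW r7
c8: i11 and.ALU  tail

ISSUED = 3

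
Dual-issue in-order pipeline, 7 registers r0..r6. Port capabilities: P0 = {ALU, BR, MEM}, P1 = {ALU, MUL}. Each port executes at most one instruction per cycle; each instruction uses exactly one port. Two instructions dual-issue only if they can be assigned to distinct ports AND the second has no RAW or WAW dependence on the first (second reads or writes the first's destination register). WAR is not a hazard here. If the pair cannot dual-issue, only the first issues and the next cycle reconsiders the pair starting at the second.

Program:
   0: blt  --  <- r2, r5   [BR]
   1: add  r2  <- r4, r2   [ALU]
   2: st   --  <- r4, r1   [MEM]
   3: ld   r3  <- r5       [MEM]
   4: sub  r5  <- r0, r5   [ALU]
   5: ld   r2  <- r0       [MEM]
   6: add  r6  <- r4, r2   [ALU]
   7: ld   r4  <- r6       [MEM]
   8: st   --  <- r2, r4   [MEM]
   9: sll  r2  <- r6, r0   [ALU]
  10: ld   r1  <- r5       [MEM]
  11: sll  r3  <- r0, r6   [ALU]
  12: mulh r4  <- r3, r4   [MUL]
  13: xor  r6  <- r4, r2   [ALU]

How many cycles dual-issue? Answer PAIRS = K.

  cy0 -> i0+i1 (blt/add) pair
  cy1 -> i2 (st) no-port MEM/MEM
  cy2 -> i3+i4 (ld/sub) pair
  cy3 -> i5 (ld) RAW r2
  cy4 -> i6 (add) RAW r6
  cy5 -> i7 (ld) no-port MEM/MEM
  cy6 -> i8+i9 (st/sll) pair
  cy7 -> i10+i11 (ld/sll) pair
  cy8 -> i12 (mulh) RAW r4
  cy9 -> i13 (xor) tail

PAIRS = 4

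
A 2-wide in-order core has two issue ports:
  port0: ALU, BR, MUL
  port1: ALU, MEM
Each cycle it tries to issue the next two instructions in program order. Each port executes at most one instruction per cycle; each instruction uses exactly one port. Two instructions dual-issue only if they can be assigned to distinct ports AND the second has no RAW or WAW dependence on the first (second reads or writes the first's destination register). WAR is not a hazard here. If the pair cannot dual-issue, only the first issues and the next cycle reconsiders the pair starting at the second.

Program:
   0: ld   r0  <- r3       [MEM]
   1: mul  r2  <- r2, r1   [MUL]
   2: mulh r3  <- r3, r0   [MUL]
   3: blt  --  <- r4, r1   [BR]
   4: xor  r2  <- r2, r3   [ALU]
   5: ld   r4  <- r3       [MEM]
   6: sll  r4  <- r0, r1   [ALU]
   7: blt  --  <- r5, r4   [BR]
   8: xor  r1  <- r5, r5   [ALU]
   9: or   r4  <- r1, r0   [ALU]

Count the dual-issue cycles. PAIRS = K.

PAIRS = 3

0. ld mul @i0&i1  | dual
1. mulh @i2  | no-port MUL/BR
2. blt xor @i3&i4  | dual
3. ld @i5  | WAW r4
4. sll @i6  | RAW r4
5. blt xor @i7&i8  | dual
6. or @i9  | tail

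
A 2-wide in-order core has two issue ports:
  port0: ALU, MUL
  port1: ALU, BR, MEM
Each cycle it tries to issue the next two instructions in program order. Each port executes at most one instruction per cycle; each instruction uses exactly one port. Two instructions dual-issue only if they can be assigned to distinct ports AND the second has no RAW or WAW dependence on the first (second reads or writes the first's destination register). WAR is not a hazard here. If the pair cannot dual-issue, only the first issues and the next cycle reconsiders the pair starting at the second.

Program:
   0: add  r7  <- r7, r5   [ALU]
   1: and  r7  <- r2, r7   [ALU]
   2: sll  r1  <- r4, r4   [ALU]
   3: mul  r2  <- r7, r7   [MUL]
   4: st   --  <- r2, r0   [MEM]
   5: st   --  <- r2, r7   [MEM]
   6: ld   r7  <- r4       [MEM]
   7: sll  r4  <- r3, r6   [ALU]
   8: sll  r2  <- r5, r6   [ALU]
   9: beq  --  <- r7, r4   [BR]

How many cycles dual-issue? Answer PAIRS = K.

PAIRS = 3

#0 head=0: add.ALU i0 RAW+WAW r7
#1 head=1: and.ALU+sll.ALU i1+i2 dual
#2 head=3: mul.MUL i3 RAW r2
#3 head=4: st.MEM i4 no-port MEM/MEM
#4 head=5: st.MEM i5 no-port MEM/MEM
#5 head=6: ld.MEM+sll.ALU i6+i7 dual
#6 head=8: sll.ALU+beq.BR i8+i9 dual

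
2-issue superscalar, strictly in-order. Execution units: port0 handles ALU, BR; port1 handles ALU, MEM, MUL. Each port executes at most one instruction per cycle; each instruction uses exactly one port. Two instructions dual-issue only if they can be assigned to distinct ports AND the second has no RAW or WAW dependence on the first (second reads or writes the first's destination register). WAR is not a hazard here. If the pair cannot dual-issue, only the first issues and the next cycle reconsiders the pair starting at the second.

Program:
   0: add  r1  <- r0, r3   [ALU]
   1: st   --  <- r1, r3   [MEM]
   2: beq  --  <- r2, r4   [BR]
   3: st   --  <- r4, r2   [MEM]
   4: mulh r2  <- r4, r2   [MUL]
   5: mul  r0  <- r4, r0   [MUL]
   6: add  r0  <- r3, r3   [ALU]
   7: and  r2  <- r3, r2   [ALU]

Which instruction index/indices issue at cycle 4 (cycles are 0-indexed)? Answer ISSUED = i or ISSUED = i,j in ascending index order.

ISSUED = 5

  cy0 -> i0 (add.ALU) RAW r1
  cy1 -> i1&i2 (st.MEM beq.BR) pair
  cy2 -> i3 (st.MEM) no-port MEM/MUL
  cy3 -> i4 (mulh.MUL) no-port MUL/MUL
  cy4 -> i5 (mul.MUL) WAW r0
  cy5 -> i6&i7 (add.ALU and.ALU) pair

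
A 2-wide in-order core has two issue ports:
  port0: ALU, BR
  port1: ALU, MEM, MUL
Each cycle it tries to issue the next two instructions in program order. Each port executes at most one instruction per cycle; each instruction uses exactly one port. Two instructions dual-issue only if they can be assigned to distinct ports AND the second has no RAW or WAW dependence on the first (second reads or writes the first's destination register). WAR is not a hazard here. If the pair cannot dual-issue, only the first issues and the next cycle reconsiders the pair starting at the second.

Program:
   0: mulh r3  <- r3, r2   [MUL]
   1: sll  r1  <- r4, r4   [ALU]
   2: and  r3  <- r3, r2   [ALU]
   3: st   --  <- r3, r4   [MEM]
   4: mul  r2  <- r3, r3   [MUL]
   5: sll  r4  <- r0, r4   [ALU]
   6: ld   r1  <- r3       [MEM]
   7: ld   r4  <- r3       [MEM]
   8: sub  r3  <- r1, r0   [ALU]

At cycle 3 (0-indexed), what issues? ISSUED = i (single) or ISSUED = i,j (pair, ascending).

  cy0 -> i0,i1 (mulh/sll) 2-wide
  cy1 -> i2 (and) RAW r3
  cy2 -> i3 (st) no-port MEM/MUL
  cy3 -> i4,i5 (mul/sll) 2-wide
  cy4 -> i6 (ld) no-port MEM/MEM
  cy5 -> i7,i8 (ld/sub) 2-wide

ISSUED = 4,5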